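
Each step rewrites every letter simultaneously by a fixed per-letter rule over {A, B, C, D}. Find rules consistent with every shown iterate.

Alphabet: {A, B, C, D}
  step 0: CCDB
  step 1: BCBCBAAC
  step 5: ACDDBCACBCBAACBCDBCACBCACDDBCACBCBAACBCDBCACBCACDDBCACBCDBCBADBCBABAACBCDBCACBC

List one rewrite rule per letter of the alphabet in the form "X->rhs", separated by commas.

A->D, B->AC, C->BC, D->BA

  step 0 ⇒ step 1: CCDB ⇒ BC·BC·BA·AC
    B ↦ AC
    C ↦ BC
    D ↦ BA
    A ↦ D  (constrained at step 1)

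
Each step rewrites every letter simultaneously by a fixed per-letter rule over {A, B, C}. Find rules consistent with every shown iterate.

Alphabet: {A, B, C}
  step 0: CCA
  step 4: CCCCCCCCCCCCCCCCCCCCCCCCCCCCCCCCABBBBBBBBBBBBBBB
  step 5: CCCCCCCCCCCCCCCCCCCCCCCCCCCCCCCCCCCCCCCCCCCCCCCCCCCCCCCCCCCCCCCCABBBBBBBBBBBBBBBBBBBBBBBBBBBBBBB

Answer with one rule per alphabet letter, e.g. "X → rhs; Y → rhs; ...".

  step 4 ⇒ step 5: CCCCCCCCCCCCCCCCCCCCCCCCCCCCCCCCABBBBBBBBBBBBBBB ⇒ CC·CC·CC·CC·CC·CC·CC·CC·CC·CC·CC·CC·CC·CC·CC·CC·CC·CC·CC·CC·CC·CC·CC·CC·CC·CC·CC·CC·CC·CC·CC·CC·AB·BB·BB·BB·BB·BB·BB·BB·BB·BB·BB·BB·BB·BB·BB·BB
    A ↦ AB
    B ↦ BB
    C ↦ CC

A->AB, B->BB, C->CC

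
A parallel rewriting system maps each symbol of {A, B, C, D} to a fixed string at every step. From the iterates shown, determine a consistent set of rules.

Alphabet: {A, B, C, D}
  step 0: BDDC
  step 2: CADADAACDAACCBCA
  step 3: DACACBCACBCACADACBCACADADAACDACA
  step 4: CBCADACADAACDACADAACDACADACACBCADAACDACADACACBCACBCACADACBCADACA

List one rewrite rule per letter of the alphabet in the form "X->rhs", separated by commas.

  step 3 ⇒ step 4: DACACBCACBCACADACBCACADADAACDACA ⇒ CB·CA·DA·CA·DA·AC·DA·CA·DA·AC·DA·CA·DA·CA·CB·CA·DA·AC·DA·CA·DA·CA·CB·CA·CB·CA·CA·DA·CB·CA·DA·CA
    A ↦ CA
    B ↦ AC
    C ↦ DA
    D ↦ CB

A->CA, B->AC, C->DA, D->CB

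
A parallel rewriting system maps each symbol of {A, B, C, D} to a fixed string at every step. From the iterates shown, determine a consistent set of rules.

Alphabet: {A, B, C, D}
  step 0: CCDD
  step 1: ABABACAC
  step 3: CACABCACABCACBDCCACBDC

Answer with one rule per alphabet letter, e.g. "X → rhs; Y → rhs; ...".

  step 0 ⇒ step 1: CCDD ⇒ AB·AB·AC·AC
    C ↦ AB
    D ↦ AC
    A ↦ BD  (constrained at step 1)
    B ↦ C  (constrained at step 1)

A->BD, B->C, C->AB, D->AC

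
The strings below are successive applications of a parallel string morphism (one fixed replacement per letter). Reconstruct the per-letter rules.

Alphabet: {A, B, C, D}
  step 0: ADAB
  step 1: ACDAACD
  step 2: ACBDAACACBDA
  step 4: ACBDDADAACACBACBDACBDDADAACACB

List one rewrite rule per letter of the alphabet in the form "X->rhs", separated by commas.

A->AC, B->D, C->B, D->DA

  step 1 ⇒ step 2: ACDAACD ⇒ AC·B·DA·AC·AC·B·DA
    A ↦ AC
    C ↦ B
    D ↦ DA
  step 0 ⇒ step 1: ADAB ⇒ AC·DA·AC·D
    B ↦ D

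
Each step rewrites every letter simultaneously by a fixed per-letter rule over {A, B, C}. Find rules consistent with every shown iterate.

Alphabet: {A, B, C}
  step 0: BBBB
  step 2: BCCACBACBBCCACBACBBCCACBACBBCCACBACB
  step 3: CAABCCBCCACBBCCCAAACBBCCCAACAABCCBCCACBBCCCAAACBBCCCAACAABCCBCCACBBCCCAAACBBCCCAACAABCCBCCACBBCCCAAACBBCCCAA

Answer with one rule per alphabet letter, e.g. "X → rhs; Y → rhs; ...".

A->ACB, B->CAA, C->BCC

  step 2 ⇒ step 3: BCCACBACBBCCACBACBBCCACBACBBCCACBACB ⇒ CAA·BCC·BCC·ACB·BCC·CAA·ACB·BCC·CAA·CAA·BCC·BCC·ACB·BCC·CAA·ACB·BCC·CAA·CAA·BCC·BCC·ACB·BCC·CAA·ACB·BCC·CAA·CAA·BCC·BCC·ACB·BCC·CAA·ACB·BCC·CAA
    A ↦ ACB
    B ↦ CAA
    C ↦ BCC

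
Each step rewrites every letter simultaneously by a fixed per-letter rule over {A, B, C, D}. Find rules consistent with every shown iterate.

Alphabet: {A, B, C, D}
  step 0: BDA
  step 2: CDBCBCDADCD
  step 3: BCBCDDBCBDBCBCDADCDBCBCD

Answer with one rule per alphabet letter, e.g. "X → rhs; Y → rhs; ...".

A->AD, B->D, C->BCB, D->CD

  step 2 ⇒ step 3: CDBCBCDADCD ⇒ BCB·CD·D·BCB·D·BCB·CD·AD·CD·BCB·CD
    A ↦ AD
    B ↦ D
    C ↦ BCB
    D ↦ CD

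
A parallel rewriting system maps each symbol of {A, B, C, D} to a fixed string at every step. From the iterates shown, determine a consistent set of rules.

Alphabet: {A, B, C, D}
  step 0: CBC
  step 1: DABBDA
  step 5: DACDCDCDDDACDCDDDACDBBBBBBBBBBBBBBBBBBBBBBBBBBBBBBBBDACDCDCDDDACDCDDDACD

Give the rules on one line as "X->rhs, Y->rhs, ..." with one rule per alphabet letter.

  step 0 ⇒ step 1: CBC ⇒ DA·BB·DA
    B ↦ BB
    C ↦ DA
    A ↦ D  (constrained at step 1)
    D ↦ CD  (constrained at step 1)

A->D, B->BB, C->DA, D->CD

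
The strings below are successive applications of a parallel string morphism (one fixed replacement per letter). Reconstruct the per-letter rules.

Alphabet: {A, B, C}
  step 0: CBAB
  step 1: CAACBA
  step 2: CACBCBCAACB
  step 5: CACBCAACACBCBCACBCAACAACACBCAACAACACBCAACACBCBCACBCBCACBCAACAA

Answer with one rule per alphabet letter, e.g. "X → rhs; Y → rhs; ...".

  step 1 ⇒ step 2: CAACBA ⇒ CA·CB·CB·CA·A·CB
    A ↦ CB
    B ↦ A
    C ↦ CA

A->CB, B->A, C->CA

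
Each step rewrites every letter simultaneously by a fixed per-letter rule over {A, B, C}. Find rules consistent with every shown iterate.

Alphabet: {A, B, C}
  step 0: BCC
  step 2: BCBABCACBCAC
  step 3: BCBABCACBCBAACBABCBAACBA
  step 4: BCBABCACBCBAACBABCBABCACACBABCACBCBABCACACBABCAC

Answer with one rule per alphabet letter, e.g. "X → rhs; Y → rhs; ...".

  step 3 ⇒ step 4: BCBABCACBCBAACBABCBAACBA ⇒ BC·BA·BC·AC·BC·BA·AC·BA·BC·BA·BC·AC·AC·BA·BC·AC·BC·BA·BC·AC·AC·BA·BC·AC
    A ↦ AC
    B ↦ BC
    C ↦ BA

A->AC, B->BC, C->BA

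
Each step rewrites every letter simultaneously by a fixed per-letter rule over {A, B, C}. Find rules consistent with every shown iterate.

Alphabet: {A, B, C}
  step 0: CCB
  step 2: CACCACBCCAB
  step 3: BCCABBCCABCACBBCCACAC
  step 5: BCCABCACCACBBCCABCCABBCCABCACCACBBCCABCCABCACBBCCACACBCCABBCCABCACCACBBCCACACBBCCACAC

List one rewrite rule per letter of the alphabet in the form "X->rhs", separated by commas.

A->CCA, B->CAC, C->B

  step 2 ⇒ step 3: CACCACBCCAB ⇒ B·CCA·B·B·CCA·B·CAC·B·B·CCA·CAC
    A ↦ CCA
    B ↦ CAC
    C ↦ B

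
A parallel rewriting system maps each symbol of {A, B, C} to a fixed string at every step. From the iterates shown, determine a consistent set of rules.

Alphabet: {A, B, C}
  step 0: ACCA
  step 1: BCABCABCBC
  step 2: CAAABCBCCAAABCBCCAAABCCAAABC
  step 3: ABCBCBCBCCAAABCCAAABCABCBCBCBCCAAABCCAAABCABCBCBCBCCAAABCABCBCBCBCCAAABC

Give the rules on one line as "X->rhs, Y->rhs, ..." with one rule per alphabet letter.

  step 2 ⇒ step 3: CAAABCBCCAAABCBCCAAABCCAAABC ⇒ ABC·BC·BC·BC·CAA·ABC·CAA·ABC·ABC·BC·BC·BC·CAA·ABC·CAA·ABC·ABC·BC·BC·BC·CAA·ABC·ABC·BC·BC·BC·CAA·ABC
    A ↦ BC
    B ↦ CAA
    C ↦ ABC

A->BC, B->CAA, C->ABC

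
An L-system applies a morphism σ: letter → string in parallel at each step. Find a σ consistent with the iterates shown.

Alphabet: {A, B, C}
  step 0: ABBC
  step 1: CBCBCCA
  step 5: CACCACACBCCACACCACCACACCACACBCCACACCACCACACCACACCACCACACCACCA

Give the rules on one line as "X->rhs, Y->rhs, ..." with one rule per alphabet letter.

  step 0 ⇒ step 1: ABBC ⇒ C·BC·BC·CA
    A ↦ C
    B ↦ BC
    C ↦ CA

A->C, B->BC, C->CA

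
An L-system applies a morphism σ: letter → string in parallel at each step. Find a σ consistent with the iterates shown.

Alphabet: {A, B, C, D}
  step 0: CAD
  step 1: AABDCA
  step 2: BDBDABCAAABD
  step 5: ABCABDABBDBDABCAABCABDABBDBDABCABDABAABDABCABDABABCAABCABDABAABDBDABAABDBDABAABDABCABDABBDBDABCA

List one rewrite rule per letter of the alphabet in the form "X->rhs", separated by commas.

A->BD, B->AB, C->AA, D->CA

  step 1 ⇒ step 2: AABDCA ⇒ BD·BD·AB·CA·AA·BD
    A ↦ BD
    B ↦ AB
    C ↦ AA
    D ↦ CA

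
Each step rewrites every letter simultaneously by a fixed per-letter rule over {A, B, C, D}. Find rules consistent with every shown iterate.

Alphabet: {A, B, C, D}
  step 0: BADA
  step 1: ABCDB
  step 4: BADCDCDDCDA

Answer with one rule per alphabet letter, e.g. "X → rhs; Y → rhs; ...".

A->B, B->A, C->D, D->CD

  step 0 ⇒ step 1: BADA ⇒ A·B·CD·B
    A ↦ B
    B ↦ A
    D ↦ CD
    C ↦ D  (constrained at step 1)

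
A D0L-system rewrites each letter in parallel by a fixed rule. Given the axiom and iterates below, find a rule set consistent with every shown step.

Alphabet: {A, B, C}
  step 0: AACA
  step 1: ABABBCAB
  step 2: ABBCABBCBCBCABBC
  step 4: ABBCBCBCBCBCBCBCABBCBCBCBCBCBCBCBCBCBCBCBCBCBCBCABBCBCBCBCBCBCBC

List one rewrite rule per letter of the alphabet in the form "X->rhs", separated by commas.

  step 1 ⇒ step 2: ABABBCAB ⇒ AB·BC·AB·BC·BC·BC·AB·BC
    A ↦ AB
    B ↦ BC
    C ↦ BC

A->AB, B->BC, C->BC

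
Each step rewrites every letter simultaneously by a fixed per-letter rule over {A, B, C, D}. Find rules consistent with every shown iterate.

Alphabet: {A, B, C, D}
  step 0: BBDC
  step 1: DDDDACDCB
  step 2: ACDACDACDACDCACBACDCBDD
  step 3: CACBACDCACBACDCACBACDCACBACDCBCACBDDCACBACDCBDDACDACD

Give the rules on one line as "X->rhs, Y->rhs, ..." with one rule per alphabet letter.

A->CA, B->DD, C->CB, D->ACD

  step 2 ⇒ step 3: ACDACDACDACDCACBACDCBDD ⇒ CA·CB·ACD·CA·CB·ACD·CA·CB·ACD·CA·CB·ACD·CB·CA·CB·DD·CA·CB·ACD·CB·DD·ACD·ACD
    A ↦ CA
    B ↦ DD
    C ↦ CB
    D ↦ ACD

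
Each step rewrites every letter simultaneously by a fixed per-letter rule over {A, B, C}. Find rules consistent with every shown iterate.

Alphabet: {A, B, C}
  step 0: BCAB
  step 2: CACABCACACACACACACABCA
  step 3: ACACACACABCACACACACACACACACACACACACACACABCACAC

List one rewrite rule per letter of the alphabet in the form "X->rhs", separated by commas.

  step 2 ⇒ step 3: CACABCACACACACACACABCA ⇒ A·CAC·A·CAC·ABC·A·CAC·A·CAC·A·CAC·A·CAC·A·CAC·A·CAC·A·CAC·ABC·A·CAC
    A ↦ CAC
    B ↦ ABC
    C ↦ A

A->CAC, B->ABC, C->A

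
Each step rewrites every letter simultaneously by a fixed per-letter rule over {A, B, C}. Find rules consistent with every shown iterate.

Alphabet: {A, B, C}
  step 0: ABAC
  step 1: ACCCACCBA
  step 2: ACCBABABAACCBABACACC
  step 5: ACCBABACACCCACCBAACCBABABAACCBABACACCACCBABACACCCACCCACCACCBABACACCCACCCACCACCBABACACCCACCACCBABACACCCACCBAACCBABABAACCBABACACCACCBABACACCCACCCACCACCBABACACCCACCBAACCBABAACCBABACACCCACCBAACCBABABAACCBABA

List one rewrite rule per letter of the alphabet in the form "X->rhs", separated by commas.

A->ACC, B->C, C->BA

  step 1 ⇒ step 2: ACCCACCBA ⇒ ACC·BA·BA·BA·ACC·BA·BA·C·ACC
    A ↦ ACC
    B ↦ C
    C ↦ BA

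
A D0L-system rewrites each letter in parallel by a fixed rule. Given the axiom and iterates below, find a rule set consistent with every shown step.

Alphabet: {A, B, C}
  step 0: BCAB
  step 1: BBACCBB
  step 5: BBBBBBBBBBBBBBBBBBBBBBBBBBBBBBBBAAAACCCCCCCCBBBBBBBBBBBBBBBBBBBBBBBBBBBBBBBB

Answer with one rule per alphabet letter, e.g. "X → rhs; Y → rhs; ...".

  step 0 ⇒ step 1: BCAB ⇒ BB·A·CC·BB
    A ↦ CC
    B ↦ BB
    C ↦ A

A->CC, B->BB, C->A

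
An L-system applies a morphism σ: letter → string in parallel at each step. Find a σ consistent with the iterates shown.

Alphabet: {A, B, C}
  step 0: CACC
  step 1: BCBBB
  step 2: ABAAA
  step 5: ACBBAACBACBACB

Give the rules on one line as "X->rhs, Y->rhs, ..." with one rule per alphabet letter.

  step 1 ⇒ step 2: BCBBB ⇒ A·B·A·A·A
    B ↦ A
    C ↦ B
  step 0 ⇒ step 1: CACC ⇒ B·CB·B·B
    A ↦ CB

A->CB, B->A, C->B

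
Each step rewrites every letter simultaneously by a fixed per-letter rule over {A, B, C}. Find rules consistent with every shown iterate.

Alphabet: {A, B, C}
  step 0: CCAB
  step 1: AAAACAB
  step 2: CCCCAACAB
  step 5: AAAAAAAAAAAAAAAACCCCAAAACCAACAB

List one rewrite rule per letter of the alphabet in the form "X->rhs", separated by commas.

A->C, B->AB, C->AA

  step 1 ⇒ step 2: AAAACAB ⇒ C·C·C·C·AA·C·AB
    A ↦ C
    B ↦ AB
    C ↦ AA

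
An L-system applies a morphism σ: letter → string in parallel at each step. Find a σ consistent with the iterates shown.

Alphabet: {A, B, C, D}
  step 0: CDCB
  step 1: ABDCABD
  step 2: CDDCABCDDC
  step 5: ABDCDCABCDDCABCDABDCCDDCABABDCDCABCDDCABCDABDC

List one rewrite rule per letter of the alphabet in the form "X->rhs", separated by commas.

  step 1 ⇒ step 2: ABDCABD ⇒ C·D·DC·AB·C·D·DC
    A ↦ C
    B ↦ D
    C ↦ AB
    D ↦ DC

A->C, B->D, C->AB, D->DC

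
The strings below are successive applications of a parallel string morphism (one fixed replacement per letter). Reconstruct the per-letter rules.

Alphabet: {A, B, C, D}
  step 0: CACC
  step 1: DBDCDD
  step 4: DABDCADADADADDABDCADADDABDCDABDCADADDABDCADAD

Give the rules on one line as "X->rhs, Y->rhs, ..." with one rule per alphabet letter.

A->BDC, B->A, C->D, D->DA

  step 0 ⇒ step 1: CACC ⇒ D·BDC·D·D
    A ↦ BDC
    C ↦ D
    B ↦ A  (constrained at step 1)
    D ↦ DA  (constrained at step 1)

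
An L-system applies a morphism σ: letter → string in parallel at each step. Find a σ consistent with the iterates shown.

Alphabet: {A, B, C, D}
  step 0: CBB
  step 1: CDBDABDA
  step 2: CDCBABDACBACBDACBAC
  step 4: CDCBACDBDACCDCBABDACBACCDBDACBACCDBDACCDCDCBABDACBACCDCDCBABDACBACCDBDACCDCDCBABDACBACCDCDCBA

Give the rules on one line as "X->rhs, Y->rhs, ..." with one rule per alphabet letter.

A->C, B->BDA, C->CD, D->CBA

  step 1 ⇒ step 2: CDBDABDA ⇒ CD·CBA·BDA·CBA·C·BDA·CBA·C
    A ↦ C
    B ↦ BDA
    C ↦ CD
    D ↦ CBA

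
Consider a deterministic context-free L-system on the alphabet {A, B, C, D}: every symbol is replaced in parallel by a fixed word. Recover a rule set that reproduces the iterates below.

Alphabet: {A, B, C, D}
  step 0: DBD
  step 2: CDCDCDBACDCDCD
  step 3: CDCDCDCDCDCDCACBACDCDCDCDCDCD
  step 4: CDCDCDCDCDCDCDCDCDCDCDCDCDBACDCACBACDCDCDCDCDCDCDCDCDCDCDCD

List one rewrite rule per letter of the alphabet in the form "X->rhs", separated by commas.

  step 3 ⇒ step 4: CDCDCDCDCDCDCACBACDCDCDCDCDCD ⇒ CD·CD·CD·CD·CD·CD·CD·CD·CD·CD·CD·CD·CD·BA·CD·CAC·BA·CD·CD·CD·CD·CD·CD·CD·CD·CD·CD·CD·CD
    A ↦ BA
    B ↦ CAC
    C ↦ CD
    D ↦ CD

A->BA, B->CAC, C->CD, D->CD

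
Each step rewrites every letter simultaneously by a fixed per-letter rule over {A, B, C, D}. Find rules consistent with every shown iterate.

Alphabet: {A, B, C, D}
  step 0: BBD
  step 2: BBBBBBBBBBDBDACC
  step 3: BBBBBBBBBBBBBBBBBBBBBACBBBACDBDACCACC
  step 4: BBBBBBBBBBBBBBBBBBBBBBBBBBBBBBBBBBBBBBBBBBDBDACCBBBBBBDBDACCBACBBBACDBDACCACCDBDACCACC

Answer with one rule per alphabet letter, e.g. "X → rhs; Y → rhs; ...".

  step 3 ⇒ step 4: BBBBBBBBBBBBBBBBBBBBBACBBBACDBDACCACC ⇒ BB·BB·BB·BB·BB·BB·BB·BB·BB·BB·BB·BB·BB·BB·BB·BB·BB·BB·BB·BB·BB·DBD·ACC·BB·BB·BB·DBD·ACC·BAC·BB·BAC·DBD·ACC·ACC·DBD·ACC·ACC
    A ↦ DBD
    B ↦ BB
    C ↦ ACC
    D ↦ BAC

A->DBD, B->BB, C->ACC, D->BAC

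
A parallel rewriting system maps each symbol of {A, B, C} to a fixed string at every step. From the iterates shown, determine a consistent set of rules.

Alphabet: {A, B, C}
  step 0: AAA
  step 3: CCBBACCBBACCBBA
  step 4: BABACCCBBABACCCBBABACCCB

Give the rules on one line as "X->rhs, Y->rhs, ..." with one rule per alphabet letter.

A->CB, B->C, C->BA

  step 3 ⇒ step 4: CCBBACCBBACCBBA ⇒ BA·BA·C·C·CB·BA·BA·C·C·CB·BA·BA·C·C·CB
    A ↦ CB
    B ↦ C
    C ↦ BA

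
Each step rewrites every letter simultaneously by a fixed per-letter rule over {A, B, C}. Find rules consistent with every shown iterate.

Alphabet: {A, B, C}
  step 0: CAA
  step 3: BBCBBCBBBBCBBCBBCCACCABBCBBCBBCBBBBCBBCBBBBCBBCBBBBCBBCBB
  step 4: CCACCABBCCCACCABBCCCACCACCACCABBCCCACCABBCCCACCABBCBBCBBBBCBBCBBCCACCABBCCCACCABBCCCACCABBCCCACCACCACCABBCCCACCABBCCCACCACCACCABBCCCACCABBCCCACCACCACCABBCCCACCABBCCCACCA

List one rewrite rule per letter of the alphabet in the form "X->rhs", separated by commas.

  step 3 ⇒ step 4: BBCBBCBBBBCBBCBBCCACCABBCBBCBBCBBBBCBBCBBBBCBBCBBBBCBBCBB ⇒ CCA·CCA·BBC·CCA·CCA·BBC·CCA·CCA·CCA·CCA·BBC·CCA·CCA·BBC·CCA·CCA·BBC·BBC·BB·BBC·BBC·BB·CCA·CCA·BBC·CCA·CCA·BBC·CCA·CCA·BBC·CCA·CCA·CCA·CCA·BBC·CCA·CCA·BBC·CCA·CCA·CCA·CCA·BBC·CCA·CCA·BBC·CCA·CCA·CCA·CCA·BBC·CCA·CCA·BBC·CCA·CCA
    A ↦ BB
    B ↦ CCA
    C ↦ BBC

A->BB, B->CCA, C->BBC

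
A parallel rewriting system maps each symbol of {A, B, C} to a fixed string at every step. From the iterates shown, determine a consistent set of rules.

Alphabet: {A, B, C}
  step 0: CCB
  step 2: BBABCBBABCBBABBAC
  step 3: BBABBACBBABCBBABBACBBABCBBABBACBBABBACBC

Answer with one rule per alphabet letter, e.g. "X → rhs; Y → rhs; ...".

A->C, B->BBA, C->BC

  step 2 ⇒ step 3: BBABCBBABCBBABBAC ⇒ BBA·BBA·C·BBA·BC·BBA·BBA·C·BBA·BC·BBA·BBA·C·BBA·BBA·C·BC
    A ↦ C
    B ↦ BBA
    C ↦ BC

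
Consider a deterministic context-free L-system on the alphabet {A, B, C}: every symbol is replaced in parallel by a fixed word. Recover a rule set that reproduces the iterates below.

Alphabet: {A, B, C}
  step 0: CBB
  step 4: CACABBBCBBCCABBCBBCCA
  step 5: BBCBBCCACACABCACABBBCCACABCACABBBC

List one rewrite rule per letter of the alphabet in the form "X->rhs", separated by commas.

  step 4 ⇒ step 5: CACABBBCBBCCABBCBBCCA ⇒ B·BC·B·BC·CA·CA·CA·B·CA·CA·B·B·BC·CA·CA·B·CA·CA·B·B·BC
    A ↦ BC
    B ↦ CA
    C ↦ B

A->BC, B->CA, C->B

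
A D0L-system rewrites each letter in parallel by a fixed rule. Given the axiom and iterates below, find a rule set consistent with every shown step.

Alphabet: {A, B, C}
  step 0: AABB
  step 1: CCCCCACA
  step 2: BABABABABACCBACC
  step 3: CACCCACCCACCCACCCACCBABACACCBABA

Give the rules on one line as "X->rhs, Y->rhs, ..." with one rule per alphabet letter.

  step 2 ⇒ step 3: BABABABABACCBACC ⇒ CA·CC·CA·CC·CA·CC·CA·CC·CA·CC·BA·BA·CA·CC·BA·BA
    A ↦ CC
    B ↦ CA
    C ↦ BA

A->CC, B->CA, C->BA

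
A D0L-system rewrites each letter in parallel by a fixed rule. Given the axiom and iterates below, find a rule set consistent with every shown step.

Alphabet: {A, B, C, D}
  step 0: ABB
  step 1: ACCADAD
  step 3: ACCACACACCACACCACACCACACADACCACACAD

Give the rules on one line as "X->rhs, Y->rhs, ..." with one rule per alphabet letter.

A->ACC, B->AD, C->AC, D->B

  step 0 ⇒ step 1: ABB ⇒ ACC·AD·AD
    A ↦ ACC
    B ↦ AD
    C ↦ AC  (constrained at step 1)
    D ↦ B  (constrained at step 1)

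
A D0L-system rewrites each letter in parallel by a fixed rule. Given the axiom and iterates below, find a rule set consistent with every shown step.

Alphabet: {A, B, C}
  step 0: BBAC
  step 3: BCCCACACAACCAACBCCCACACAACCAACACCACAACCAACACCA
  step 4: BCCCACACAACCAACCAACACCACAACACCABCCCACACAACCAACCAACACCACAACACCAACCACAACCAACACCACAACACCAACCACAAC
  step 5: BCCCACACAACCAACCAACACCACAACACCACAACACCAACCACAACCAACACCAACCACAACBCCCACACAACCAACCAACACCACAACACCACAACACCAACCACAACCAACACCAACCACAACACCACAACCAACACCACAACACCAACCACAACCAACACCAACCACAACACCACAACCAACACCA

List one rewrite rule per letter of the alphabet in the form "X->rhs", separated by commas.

A->AC, B->BCC, C->CA

  step 4 ⇒ step 5: BCCCACACAACCAACCAACACCACAACACCABCCCACACAACCAACCAACACCACAACACCAACCACAACCAACACCACAACACCAACCACAAC ⇒ BCC·CA·CA·CA·AC·CA·AC·CA·AC·AC·CA·CA·AC·AC·CA·CA·AC·AC·CA·AC·CA·CA·AC·CA·AC·AC·CA·AC·CA·CA·AC·BCC·CA·CA·CA·AC·CA·AC·CA·AC·AC·CA·CA·AC·AC·CA·CA·AC·AC·CA·AC·CA·CA·AC·CA·AC·AC·CA·AC·CA·CA·AC·AC·CA·CA·AC·CA·AC·AC·CA·CA·AC·AC·CA·AC·CA·CA·AC·CA·AC·AC·CA·AC·CA·CA·AC·AC·CA·CA·AC·CA·AC·AC·CA
    A ↦ AC
    B ↦ BCC
    C ↦ CA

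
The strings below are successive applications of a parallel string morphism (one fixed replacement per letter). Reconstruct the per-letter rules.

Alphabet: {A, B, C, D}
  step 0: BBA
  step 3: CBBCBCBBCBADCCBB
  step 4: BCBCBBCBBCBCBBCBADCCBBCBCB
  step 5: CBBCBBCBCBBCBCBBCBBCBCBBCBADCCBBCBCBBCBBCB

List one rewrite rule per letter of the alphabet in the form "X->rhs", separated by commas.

  step 4 ⇒ step 5: BCBCBBCBBCBCBBCBADCCBBCBCB ⇒ CB·B·CB·B·CB·CB·B·CB·CB·B·CB·B·CB·CB·B·CB·AD·CC·B·B·CB·CB·B·CB·B·CB
    A ↦ AD
    B ↦ CB
    C ↦ B
    D ↦ CC

A->AD, B->CB, C->B, D->CC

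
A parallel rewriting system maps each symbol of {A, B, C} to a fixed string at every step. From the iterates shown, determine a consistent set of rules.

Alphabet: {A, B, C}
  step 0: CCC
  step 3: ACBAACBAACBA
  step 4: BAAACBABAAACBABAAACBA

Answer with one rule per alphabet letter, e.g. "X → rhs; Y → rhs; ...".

A->BA, B->AC, C->A

  step 3 ⇒ step 4: ACBAACBAACBA ⇒ BA·A·AC·BA·BA·A·AC·BA·BA·A·AC·BA
    A ↦ BA
    B ↦ AC
    C ↦ A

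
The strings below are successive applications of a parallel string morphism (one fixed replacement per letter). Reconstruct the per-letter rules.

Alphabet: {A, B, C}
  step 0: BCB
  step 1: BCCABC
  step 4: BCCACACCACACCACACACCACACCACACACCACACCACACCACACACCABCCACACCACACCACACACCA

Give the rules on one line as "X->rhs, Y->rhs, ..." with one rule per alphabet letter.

A->CCA, B->BC, C->CA

  step 0 ⇒ step 1: BCB ⇒ BC·CA·BC
    B ↦ BC
    C ↦ CA
    A ↦ CCA  (constrained at step 1)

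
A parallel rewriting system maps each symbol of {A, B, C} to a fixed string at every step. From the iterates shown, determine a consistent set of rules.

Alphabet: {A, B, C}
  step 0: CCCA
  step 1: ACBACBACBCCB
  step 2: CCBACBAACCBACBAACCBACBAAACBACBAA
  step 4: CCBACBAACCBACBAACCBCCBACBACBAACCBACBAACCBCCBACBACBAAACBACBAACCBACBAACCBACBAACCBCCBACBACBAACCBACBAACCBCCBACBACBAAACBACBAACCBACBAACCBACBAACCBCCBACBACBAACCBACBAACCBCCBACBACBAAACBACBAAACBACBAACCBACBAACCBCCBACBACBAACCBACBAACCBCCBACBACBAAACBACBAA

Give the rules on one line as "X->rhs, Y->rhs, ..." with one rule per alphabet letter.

  step 1 ⇒ step 2: ACBACBACBCCB ⇒ CCB·ACB·AA·CCB·ACB·AA·CCB·ACB·AA·ACB·ACB·AA
    A ↦ CCB
    B ↦ AA
    C ↦ ACB

A->CCB, B->AA, C->ACB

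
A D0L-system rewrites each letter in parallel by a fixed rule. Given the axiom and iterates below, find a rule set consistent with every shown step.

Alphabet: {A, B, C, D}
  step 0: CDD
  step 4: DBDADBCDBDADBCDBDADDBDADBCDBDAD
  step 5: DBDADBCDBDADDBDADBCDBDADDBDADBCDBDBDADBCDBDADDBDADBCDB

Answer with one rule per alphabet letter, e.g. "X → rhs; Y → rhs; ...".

A->C, B->DA, C->D, D->DB

  step 4 ⇒ step 5: DBDADBCDBDADBCDBDADDBDADBCDBDAD ⇒ DB·DA·DB·C·DB·DA·D·DB·DA·DB·C·DB·DA·D·DB·DA·DB·C·DB·DB·DA·DB·C·DB·DA·D·DB·DA·DB·C·DB
    A ↦ C
    B ↦ DA
    C ↦ D
    D ↦ DB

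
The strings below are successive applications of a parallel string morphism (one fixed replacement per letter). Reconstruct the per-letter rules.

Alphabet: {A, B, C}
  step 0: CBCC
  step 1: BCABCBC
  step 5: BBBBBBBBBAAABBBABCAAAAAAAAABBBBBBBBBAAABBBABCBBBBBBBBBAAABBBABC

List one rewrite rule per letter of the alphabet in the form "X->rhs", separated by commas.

  step 0 ⇒ step 1: CBCC ⇒ BC·A·BC·BC
    B ↦ A
    C ↦ BC
    A ↦ BBB  (constrained at step 1)

A->BBB, B->A, C->BC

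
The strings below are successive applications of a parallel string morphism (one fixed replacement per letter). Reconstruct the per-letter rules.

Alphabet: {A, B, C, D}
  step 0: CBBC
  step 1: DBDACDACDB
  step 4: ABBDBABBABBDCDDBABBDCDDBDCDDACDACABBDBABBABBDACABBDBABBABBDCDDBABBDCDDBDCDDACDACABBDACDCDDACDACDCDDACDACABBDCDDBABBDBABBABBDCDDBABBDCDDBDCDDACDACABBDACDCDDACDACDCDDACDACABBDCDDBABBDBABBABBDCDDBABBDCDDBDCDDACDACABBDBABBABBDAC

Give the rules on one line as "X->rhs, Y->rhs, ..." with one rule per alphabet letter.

  step 0 ⇒ step 1: CBBC ⇒ DB·DAC·DAC·DB
    B ↦ DAC
    C ↦ DB
    A ↦ DCD  (constrained at step 1)
    D ↦ ABB  (constrained at step 1)

A->DCD, B->DAC, C->DB, D->ABB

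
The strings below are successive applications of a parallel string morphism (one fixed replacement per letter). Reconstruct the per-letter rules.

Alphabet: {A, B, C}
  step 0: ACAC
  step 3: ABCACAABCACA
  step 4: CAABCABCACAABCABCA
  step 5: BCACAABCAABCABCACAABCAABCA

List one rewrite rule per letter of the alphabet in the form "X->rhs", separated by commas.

A->CA, B->A, C->B

  step 4 ⇒ step 5: CAABCABCACAABCABCA ⇒ B·CA·CA·A·B·CA·A·B·CA·B·CA·CA·A·B·CA·A·B·CA
    A ↦ CA
    B ↦ A
    C ↦ B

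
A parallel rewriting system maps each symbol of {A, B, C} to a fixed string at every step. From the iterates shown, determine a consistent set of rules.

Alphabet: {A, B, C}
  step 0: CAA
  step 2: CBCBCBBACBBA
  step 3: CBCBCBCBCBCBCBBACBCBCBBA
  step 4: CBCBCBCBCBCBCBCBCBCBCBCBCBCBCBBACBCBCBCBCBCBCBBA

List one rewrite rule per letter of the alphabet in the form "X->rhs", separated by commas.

A->BA, B->CB, C->CB

  step 3 ⇒ step 4: CBCBCBCBCBCBCBBACBCBCBBA ⇒ CB·CB·CB·CB·CB·CB·CB·CB·CB·CB·CB·CB·CB·CB·CB·BA·CB·CB·CB·CB·CB·CB·CB·BA
    A ↦ BA
    B ↦ CB
    C ↦ CB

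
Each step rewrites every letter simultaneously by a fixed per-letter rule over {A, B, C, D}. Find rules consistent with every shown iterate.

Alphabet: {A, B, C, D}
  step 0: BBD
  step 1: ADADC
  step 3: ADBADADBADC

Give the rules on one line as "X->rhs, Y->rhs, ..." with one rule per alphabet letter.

  step 0 ⇒ step 1: BBD ⇒ AD·AD·C
    B ↦ AD
    D ↦ C
    A ↦ BA  (constrained at step 1)
    C ↦ D  (constrained at step 1)

A->BA, B->AD, C->D, D->C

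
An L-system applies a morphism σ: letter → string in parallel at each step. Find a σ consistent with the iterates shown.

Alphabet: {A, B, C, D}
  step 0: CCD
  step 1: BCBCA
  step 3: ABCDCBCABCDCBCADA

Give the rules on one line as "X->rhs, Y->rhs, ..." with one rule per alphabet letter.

A->DA, B->DC, C->BC, D->A

  step 0 ⇒ step 1: CCD ⇒ BC·BC·A
    C ↦ BC
    D ↦ A
    A ↦ DA  (constrained at step 1)
    B ↦ DC  (constrained at step 1)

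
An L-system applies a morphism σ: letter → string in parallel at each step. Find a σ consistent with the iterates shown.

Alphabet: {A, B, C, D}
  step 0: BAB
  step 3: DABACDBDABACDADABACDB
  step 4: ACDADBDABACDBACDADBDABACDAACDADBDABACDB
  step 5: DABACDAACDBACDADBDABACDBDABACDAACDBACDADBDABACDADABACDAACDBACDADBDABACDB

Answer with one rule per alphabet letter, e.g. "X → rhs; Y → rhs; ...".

A->DA, B->DB, C->B, D->AC

  step 4 ⇒ step 5: ACDADBDABACDBACDADBDABACDAACDADBDABACDB ⇒ DA·B·AC·DA·AC·DB·AC·DA·DB·DA·B·AC·DB·DA·B·AC·DA·AC·DB·AC·DA·DB·DA·B·AC·DA·DA·B·AC·DA·AC·DB·AC·DA·DB·DA·B·AC·DB
    A ↦ DA
    B ↦ DB
    C ↦ B
    D ↦ AC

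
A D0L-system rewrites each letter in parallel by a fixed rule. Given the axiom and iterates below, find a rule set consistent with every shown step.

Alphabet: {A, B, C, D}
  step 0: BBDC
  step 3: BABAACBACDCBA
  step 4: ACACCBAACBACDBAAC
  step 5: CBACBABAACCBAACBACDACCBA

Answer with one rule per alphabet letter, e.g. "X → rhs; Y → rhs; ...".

  step 4 ⇒ step 5: ACACCBAACBACDBAAC ⇒ C·BA·C·BA·BA·A·C·C·BA·A·C·BA·CD·A·C·C·BA
    A ↦ C
    B ↦ A
    C ↦ BA
    D ↦ CD

A->C, B->A, C->BA, D->CD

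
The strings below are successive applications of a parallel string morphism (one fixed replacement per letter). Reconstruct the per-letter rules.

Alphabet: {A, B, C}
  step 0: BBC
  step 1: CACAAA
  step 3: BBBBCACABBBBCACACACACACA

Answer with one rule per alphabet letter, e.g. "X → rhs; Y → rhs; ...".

A->BB, B->CA, C->AA

  step 0 ⇒ step 1: BBC ⇒ CA·CA·AA
    B ↦ CA
    C ↦ AA
    A ↦ BB  (constrained at step 1)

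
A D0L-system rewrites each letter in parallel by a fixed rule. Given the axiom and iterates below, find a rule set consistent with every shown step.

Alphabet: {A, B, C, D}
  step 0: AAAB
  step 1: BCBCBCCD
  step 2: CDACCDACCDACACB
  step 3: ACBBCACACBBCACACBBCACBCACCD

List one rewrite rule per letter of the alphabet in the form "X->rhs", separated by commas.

A->BC, B->CD, C->AC, D->B

  step 2 ⇒ step 3: CDACCDACCDACACB ⇒ AC·B·BC·AC·AC·B·BC·AC·AC·B·BC·AC·BC·AC·CD
    A ↦ BC
    B ↦ CD
    C ↦ AC
    D ↦ B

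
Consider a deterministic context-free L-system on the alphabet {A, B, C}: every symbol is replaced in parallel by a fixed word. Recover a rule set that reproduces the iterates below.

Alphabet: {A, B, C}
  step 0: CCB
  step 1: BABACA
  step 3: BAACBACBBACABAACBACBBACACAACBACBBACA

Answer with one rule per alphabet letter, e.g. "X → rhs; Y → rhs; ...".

A->ACB, B->CA, C->BA

  step 0 ⇒ step 1: CCB ⇒ BA·BA·CA
    B ↦ CA
    C ↦ BA
    A ↦ ACB  (constrained at step 1)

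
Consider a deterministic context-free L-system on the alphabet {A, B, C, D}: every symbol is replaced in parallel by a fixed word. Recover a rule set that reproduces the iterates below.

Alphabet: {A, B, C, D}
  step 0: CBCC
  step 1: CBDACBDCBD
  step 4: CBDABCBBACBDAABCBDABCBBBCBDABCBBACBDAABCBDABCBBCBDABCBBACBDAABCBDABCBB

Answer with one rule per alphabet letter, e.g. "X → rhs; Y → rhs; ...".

A->B, B->A, C->CBD, D->BCB

  step 0 ⇒ step 1: CBCC ⇒ CBD·A·CBD·CBD
    B ↦ A
    C ↦ CBD
    A ↦ B  (constrained at step 1)
    D ↦ BCB  (constrained at step 1)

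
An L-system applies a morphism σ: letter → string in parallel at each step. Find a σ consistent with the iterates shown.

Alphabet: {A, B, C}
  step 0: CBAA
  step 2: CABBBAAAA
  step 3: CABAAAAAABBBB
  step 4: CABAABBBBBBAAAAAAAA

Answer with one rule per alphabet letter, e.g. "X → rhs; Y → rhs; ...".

A->B, B->AA, C->CA

  step 3 ⇒ step 4: CABAAAAAABBBB ⇒ CA·B·AA·B·B·B·B·B·B·AA·AA·AA·AA
    A ↦ B
    B ↦ AA
    C ↦ CA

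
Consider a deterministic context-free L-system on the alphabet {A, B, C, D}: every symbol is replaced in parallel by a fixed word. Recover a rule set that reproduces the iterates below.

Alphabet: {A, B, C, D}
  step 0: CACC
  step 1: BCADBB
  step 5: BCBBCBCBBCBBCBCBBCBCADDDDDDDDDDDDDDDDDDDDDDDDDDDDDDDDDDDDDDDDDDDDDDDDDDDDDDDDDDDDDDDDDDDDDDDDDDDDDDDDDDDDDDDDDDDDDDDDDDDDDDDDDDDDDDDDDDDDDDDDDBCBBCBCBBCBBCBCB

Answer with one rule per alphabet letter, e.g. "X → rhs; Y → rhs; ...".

A->CAD, B->BC, C->B, D->DDD

  step 0 ⇒ step 1: CACC ⇒ B·CAD·B·B
    A ↦ CAD
    C ↦ B
    B ↦ BC  (constrained at step 1)
    D ↦ DDD  (constrained at step 1)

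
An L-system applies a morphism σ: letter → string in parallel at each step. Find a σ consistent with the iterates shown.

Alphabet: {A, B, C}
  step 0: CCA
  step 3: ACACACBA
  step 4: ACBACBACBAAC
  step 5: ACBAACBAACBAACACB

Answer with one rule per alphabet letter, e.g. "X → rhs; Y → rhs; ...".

A->AC, B->A, C->B

  step 4 ⇒ step 5: ACBACBACBAAC ⇒ AC·B·A·AC·B·A·AC·B·A·AC·AC·B
    A ↦ AC
    B ↦ A
    C ↦ B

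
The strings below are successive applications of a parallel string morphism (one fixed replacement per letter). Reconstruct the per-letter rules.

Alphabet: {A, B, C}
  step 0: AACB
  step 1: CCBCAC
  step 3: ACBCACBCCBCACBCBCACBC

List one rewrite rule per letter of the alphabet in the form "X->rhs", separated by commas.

  step 0 ⇒ step 1: AACB ⇒ C·C·BC·AC
    A ↦ C
    B ↦ AC
    C ↦ BC

A->C, B->AC, C->BC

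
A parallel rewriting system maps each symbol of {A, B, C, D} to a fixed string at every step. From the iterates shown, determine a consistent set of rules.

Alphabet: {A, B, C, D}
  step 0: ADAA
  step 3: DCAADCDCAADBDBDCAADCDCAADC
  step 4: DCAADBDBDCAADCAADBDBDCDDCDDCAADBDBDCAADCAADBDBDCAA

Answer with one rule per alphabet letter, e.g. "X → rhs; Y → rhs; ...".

A->DB, B->D, C->AA, D->DC

  step 3 ⇒ step 4: DCAADCDCAADBDBDCAADCDCAADC ⇒ DC·AA·DB·DB·DC·AA·DC·AA·DB·DB·DC·D·DC·D·DC·AA·DB·DB·DC·AA·DC·AA·DB·DB·DC·AA
    A ↦ DB
    B ↦ D
    C ↦ AA
    D ↦ DC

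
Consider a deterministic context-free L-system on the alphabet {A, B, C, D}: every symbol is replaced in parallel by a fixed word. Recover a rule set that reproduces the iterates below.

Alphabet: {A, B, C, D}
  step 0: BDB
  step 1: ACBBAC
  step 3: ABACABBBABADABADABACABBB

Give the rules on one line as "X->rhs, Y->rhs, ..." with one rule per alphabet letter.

A->AB, B->AC, C->AD, D->BB

  step 0 ⇒ step 1: BDB ⇒ AC·BB·AC
    B ↦ AC
    D ↦ BB
    A ↦ AB  (constrained at step 1)
    C ↦ AD  (constrained at step 1)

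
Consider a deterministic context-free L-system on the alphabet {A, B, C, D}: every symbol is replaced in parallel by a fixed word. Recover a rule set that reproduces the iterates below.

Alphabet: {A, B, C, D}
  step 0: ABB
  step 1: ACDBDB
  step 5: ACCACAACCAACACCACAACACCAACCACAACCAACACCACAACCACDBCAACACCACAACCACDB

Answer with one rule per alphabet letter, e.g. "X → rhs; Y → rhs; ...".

  step 0 ⇒ step 1: ABB ⇒ AC·DB·DB
    A ↦ AC
    B ↦ DB
    C ↦ CA  (constrained at step 1)
    D ↦ C  (constrained at step 1)

A->AC, B->DB, C->CA, D->C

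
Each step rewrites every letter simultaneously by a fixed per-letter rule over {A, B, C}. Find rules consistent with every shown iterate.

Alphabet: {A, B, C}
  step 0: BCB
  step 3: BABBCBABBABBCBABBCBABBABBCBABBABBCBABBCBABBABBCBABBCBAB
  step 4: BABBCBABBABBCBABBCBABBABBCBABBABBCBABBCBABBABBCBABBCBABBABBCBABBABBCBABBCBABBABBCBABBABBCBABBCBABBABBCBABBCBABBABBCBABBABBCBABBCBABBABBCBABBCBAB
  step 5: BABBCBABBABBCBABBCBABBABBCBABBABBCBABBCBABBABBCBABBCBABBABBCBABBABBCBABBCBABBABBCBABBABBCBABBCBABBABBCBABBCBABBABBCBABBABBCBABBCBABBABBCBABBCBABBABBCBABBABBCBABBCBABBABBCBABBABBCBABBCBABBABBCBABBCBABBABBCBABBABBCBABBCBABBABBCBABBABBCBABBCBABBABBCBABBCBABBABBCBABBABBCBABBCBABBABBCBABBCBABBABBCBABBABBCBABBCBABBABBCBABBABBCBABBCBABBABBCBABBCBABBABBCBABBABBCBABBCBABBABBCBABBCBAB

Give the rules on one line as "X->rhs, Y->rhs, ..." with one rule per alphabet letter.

  step 4 ⇒ step 5: BABBCBABBABBCBABBCBABBABBCBABBABBCBABBCBABBABBCBABBCBABBABBCBABBABBCBABBCBABBABBCBABBABBCBABBCBABBABBCBABBCBABBABBCBABBABBCBABBCBABBABBCBABBCBAB ⇒ BAB·BC·BAB·BAB·BC·BAB·BC·BAB·BAB·BC·BAB·BAB·BC·BAB·BC·BAB·BAB·BC·BAB·BC·BAB·BAB·BC·BAB·BAB·BC·BAB·BC·BAB·BAB·BC·BAB·BAB·BC·BAB·BC·BAB·BAB·BC·BAB·BC·BAB·BAB·BC·BAB·BAB·BC·BAB·BC·BAB·BAB·BC·BAB·BC·BAB·BAB·BC·BAB·BAB·BC·BAB·BC·BAB·BAB·BC·BAB·BAB·BC·BAB·BC·BAB·BAB·BC·BAB·BC·BAB·BAB·BC·BAB·BAB·BC·BAB·BC·BAB·BAB·BC·BAB·BAB·BC·BAB·BC·BAB·BAB·BC·BAB·BC·BAB·BAB·BC·BAB·BAB·BC·BAB·BC·BAB·BAB·BC·BAB·BC·BAB·BAB·BC·BAB·BAB·BC·BAB·BC·BAB·BAB·BC·BAB·BAB·BC·BAB·BC·BAB·BAB·BC·BAB·BC·BAB·BAB·BC·BAB·BAB·BC·BAB·BC·BAB·BAB·BC·BAB·BC·BAB
    A ↦ BC
    B ↦ BAB
    C ↦ BC

A->BC, B->BAB, C->BC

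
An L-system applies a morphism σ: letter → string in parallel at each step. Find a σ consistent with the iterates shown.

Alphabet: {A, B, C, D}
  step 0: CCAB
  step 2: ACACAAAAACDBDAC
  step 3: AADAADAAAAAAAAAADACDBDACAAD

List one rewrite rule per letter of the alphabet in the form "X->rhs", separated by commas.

A->AA, B->DBD, C->D, D->AC

  step 2 ⇒ step 3: ACACAAAAACDBDAC ⇒ AA·D·AA·D·AA·AA·AA·AA·AA·D·AC·DBD·AC·AA·D
    A ↦ AA
    B ↦ DBD
    C ↦ D
    D ↦ AC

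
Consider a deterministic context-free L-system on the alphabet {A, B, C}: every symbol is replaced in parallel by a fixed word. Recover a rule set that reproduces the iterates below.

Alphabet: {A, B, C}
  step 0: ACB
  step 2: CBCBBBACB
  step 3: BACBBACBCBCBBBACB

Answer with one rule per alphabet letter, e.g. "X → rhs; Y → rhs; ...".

A->B, B->CB, C->BA

  step 2 ⇒ step 3: CBCBBBACB ⇒ BA·CB·BA·CB·CB·CB·B·BA·CB
    A ↦ B
    B ↦ CB
    C ↦ BA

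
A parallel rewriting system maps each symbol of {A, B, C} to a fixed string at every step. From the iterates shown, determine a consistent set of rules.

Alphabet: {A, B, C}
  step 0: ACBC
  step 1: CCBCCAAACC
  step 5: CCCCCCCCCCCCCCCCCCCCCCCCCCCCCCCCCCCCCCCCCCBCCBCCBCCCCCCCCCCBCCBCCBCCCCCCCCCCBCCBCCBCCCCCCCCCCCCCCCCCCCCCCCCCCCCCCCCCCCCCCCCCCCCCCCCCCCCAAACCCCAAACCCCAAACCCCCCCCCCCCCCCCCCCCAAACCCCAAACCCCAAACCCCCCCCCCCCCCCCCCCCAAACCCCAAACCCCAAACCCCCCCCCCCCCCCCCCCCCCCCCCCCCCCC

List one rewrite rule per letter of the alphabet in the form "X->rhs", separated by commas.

A->CCB, B->AAA, C->CC

  step 0 ⇒ step 1: ACBC ⇒ CCB·CC·AAA·CC
    A ↦ CCB
    B ↦ AAA
    C ↦ CC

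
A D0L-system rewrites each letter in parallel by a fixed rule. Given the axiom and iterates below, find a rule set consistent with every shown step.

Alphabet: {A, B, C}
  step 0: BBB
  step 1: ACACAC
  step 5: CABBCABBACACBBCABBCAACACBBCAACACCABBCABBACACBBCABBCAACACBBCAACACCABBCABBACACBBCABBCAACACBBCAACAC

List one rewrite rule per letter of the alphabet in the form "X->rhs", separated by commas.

A->CA, B->AC, C->BB

  step 0 ⇒ step 1: BBB ⇒ AC·AC·AC
    B ↦ AC
    A ↦ CA  (constrained at step 1)
    C ↦ BB  (constrained at step 1)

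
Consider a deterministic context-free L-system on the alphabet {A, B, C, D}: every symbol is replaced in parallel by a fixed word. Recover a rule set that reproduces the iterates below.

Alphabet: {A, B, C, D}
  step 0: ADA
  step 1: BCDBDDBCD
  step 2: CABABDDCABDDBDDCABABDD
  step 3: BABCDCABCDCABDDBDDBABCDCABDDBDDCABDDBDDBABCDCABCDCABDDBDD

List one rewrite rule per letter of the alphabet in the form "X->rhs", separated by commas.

  step 2 ⇒ step 3: CABABDDCABDDBDDCABABDD ⇒ BA·BCD·CA·BCD·CA·BDD·BDD·BA·BCD·CA·BDD·BDD·CA·BDD·BDD·BA·BCD·CA·BCD·CA·BDD·BDD
    A ↦ BCD
    B ↦ CA
    C ↦ BA
    D ↦ BDD

A->BCD, B->CA, C->BA, D->BDD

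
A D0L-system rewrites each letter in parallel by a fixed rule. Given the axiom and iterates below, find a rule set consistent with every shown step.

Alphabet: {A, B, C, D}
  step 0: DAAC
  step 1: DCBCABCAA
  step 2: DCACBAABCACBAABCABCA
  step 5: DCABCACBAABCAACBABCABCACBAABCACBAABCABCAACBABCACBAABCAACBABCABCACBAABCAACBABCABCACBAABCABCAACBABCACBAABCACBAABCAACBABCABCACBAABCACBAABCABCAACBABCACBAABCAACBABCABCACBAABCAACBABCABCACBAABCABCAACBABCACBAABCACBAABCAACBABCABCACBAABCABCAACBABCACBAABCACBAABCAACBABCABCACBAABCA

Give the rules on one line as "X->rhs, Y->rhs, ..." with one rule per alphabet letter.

  step 1 ⇒ step 2: DCBCABCAA ⇒ DC·A·CBA·A·BCA·CBA·A·BCA·BCA
    A ↦ BCA
    B ↦ CBA
    C ↦ A
    D ↦ DC

A->BCA, B->CBA, C->A, D->DC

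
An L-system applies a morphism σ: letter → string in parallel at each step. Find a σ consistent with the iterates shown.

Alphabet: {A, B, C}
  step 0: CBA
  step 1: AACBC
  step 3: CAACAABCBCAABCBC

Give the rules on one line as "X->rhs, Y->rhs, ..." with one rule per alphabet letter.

A->BC, B->C, C->AA

  step 0 ⇒ step 1: CBA ⇒ AA·C·BC
    A ↦ BC
    B ↦ C
    C ↦ AA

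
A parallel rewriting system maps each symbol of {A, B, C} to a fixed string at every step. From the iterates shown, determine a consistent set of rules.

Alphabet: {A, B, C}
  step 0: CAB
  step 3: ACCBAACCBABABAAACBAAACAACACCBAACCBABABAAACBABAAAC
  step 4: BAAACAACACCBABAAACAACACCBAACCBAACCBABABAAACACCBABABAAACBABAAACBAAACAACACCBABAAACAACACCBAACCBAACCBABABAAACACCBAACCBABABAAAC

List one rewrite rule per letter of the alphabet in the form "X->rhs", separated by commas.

A->BA, B->ACC, C->AAC

  step 3 ⇒ step 4: ACCBAACCBABABAAACBAAACAACACCBAACCBABABAAACBABAAAC ⇒ BA·AAC·AAC·ACC·BA·BA·AAC·AAC·ACC·BA·ACC·BA·ACC·BA·BA·BA·AAC·ACC·BA·BA·BA·AAC·BA·BA·AAC·BA·AAC·AAC·ACC·BA·BA·AAC·AAC·ACC·BA·ACC·BA·ACC·BA·BA·BA·AAC·ACC·BA·ACC·BA·BA·BA·AAC
    A ↦ BA
    B ↦ ACC
    C ↦ AAC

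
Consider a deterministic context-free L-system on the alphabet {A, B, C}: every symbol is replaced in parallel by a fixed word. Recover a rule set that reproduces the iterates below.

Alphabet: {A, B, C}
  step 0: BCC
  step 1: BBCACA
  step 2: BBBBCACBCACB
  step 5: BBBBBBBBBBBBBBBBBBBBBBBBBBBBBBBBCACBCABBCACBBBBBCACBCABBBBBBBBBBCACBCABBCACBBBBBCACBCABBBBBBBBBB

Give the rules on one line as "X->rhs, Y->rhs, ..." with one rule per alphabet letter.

  step 1 ⇒ step 2: BBCACA ⇒ BB·BB·CA·CB·CA·CB
    A ↦ CB
    B ↦ BB
    C ↦ CA

A->CB, B->BB, C->CA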